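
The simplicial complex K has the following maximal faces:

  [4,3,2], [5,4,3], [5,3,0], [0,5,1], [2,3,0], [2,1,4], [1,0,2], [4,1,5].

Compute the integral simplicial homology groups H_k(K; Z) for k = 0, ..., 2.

H_0 ≅ Z,  H_1 = 0,  H_2 ≅ Z.

We work with the vertex ordering 0 < 1 < 2 < 3 < 4 < 5. The simplices of K, each written with vertices in increasing order, are:

  0-simplices (6): [0], [1], [2], [3], [4], [5]
  1-simplices (12): [0,1], [0,2], [0,3], [0,5], [1,2], [1,4], [1,5], [2,3], [2,4], [3,4], [3,5], [4,5]
  2-simplices (8): [0,1,2], [0,1,5], [0,2,3], [0,3,5], [1,2,4], [1,4,5], [2,3,4], [3,4,5]

giving chain groups C_0 ≅ Z^6, C_1 ≅ Z^12, C_2 ≅ Z^8.

∂_1: C_1 → C_0 sends each edge [p,q] (with p < q) to q − p.
As a 6×12 matrix over Z this has rank 5, with invariant factors (1,1,1,1,1).

∂_2: C_2 → C_1 maps a triangle to the signed sum of its edges. For instance
  ∂[0,3,5] = [3,5] − [0,5] + [0,3],
  ∂[3,4,5] = [4,5] − [3,5] + [3,4].
As a 12×8 matrix over Z this has rank 7, with invariant factors (1,1,1,1,1,1,1).

Reading off H_k = ker ∂_k / im ∂_{k+1}:

  H_0: rank C_0 − rank ∂_1 = 6 − 5 = 1, and the invariant factors of ∂_1 are all 1, so H_0 = Z.
  H_1: rank ker ∂_1 − rank ∂_2 = (12 − 5) − 7 = 0, and the invariant factors of ∂_2 are all 1, so H_1 = 0.
  H_2: rank ker ∂_2 − rank ∂_3 = (8 − 7) − 0 = 1, and there is no ∂_3, so H_2 = Z.

(K is a triangulation of the 2-sphere S^2.)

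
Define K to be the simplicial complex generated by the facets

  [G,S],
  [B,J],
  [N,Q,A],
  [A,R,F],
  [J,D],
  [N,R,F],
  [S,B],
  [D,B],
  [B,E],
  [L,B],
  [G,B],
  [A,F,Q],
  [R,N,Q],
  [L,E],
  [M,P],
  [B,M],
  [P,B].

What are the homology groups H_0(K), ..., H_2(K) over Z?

H_0 = Z^2,  H_1 = Z^5,  H_2 = 0.

We work with the vertex ordering A < B < D < E < F < G < J < L < M < N < P < Q < R < S. The simplices of K, each written with vertices in increasing order, are:

  0-simplices (14): A, B, D, E, F, G, J, L, M, N, P, Q, R, S
  1-simplices (22): AF, AN, AQ, AR, BD, BE, BG, BJ, BL, BM, BP, BS, DJ, EL, FN, FQ, FR, GS, MP, NQ, NR, QR
  2-simplices (5): AFQ, AFR, ANQ, FNR, NQR

so the chain groups are C_0 ≅ Z^14, C_1 ≅ Z^22, C_2 ≅ Z^5.

The boundary map ∂_1: C_1 → C_0 maps an edge to its endpoints' difference, ∂[p,q] = q − p. For instance
  ∂BL = L − B.
As a 14×22 matrix over Z this has rank 12, with invariant factors (1,1,1,1,1,1,1,1,1,1,1,1).

The boundary map ∂_2: C_2 → C_1 acts by ∂[p,q,r] = [q,r] − [p,r] + [p,q]. For instance
  ∂ANQ = NQ − AQ + AN,
  ∂FNR = NR − FR + FN.
As a 22×5 matrix over Z this has rank 5, with invariant factors (1,1,1,1,1).

From H_k ≅ ker(∂_k) / im(∂_{k+1}) we obtain:

  H_0: rank C_0 − rank ∂_1 = 14 − 12 = 2, and the invariant factors of ∂_1 are all 1, so H_0 = Z^2.
  H_1: rank ker ∂_1 − rank ∂_2 = (22 − 12) − 5 = 5, and the invariant factors of ∂_2 are all 1, so H_1 = Z^5.
  H_2: rank ker ∂_2 − rank ∂_3 = (5 − 5) − 0 = 0, and there is no ∂_3, so H_2 = 0.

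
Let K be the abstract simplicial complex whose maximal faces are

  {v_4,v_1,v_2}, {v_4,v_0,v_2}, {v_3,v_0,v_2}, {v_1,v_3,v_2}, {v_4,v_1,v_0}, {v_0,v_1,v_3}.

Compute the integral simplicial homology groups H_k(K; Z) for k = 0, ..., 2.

Order the vertices as v_0 < v_1 < v_2 < v_3 < v_4. Listing each simplex with vertices in this order, K has dimension 2 with simplices:

  0-simplices (5): [v_0], [v_1], [v_2], [v_3], [v_4]
  1-simplices (9): [v_0,v_1], [v_0,v_2], [v_0,v_3], [v_0,v_4], [v_1,v_2], [v_1,v_3], [v_1,v_4], [v_2,v_3], [v_2,v_4]
  2-simplices (6): [v_0,v_1,v_3], [v_0,v_1,v_4], [v_0,v_2,v_3], [v_0,v_2,v_4], [v_1,v_2,v_3], [v_1,v_2,v_4]

giving chain groups C_0 ≅ Z^5, C_1 ≅ Z^9, C_2 ≅ Z^6.

∂_1: C_1 → C_0 sends each edge [p,q] (with p < q) to q − p.
The 5×9 boundary matrix has rank 4 and Smith normal form diag(1,1,1,1).

∂_2: C_2 → C_1 acts by ∂[p,q,r] = [q,r] − [p,r] + [p,q]. For instance
  ∂[v_1,v_2,v_4] = [v_2,v_4] − [v_1,v_4] + [v_1,v_2],
  ∂[v_0,v_1,v_4] = [v_1,v_4] − [v_0,v_4] + [v_0,v_1].
The 9×6 boundary matrix has rank 5 and Smith normal form diag(1,1,1,1,1).

Computing H_k = (kernel of ∂_k) / (image of ∂_{k+1}):

  H_0: rank C_0 − rank ∂_1 = 5 − 4 = 1, and the invariant factors of ∂_1 are all 1, so H_0 ≅ Z.
  H_1: rank ker ∂_1 − rank ∂_2 = (9 − 4) − 5 = 0, and the invariant factors of ∂_2 are all 1, so H_1 ≅ 0.
  H_2: rank ker ∂_2 − rank ∂_3 = (6 − 5) − 0 = 1, and there is no ∂_3, so H_2 ≅ Z.

As a check, the Euler characteristic is 5 − 9 + 6 = 2, which agrees with 1 − 0 + 1 = 2.
(K is a triangulation of the 2-sphere S^2.)

H_0 ≅ Z,  H_1 = 0,  H_2 ≅ Z.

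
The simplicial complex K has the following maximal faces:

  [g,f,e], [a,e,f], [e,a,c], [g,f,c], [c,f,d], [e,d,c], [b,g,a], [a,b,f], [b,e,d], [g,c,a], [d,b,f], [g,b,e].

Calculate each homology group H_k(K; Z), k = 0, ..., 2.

H_0 ≅ Z,  H_1 ≅ Z/2,  H_2 = 0.

K has 7 vertices, 18 edges, 12 triangles.
rank ∂_0 = 0, rank ∂_1 = 6 ⇒ b_0 = 7 − 0 − 6 = 1; all invariant factors of ∂_1 are 1 so no torsion. So H_0 = Z.
rank ∂_1 = 6, rank ∂_2 = 12 ⇒ b_1 = 18 − 6 − 12 = 0; ∂_2 has invariant factor(s) [2] giving torsion. So H_1 = Z/2.
rank ∂_2 = 12, rank ∂_3 = 0 ⇒ b_2 = 12 − 12 − 0 = 0. So H_2 = 0.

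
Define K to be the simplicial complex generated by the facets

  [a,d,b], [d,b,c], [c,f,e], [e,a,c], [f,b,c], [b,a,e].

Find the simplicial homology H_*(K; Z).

We work with the vertex ordering a < b < c < d < e < f. The simplices of K, each written with vertices in increasing order, are:

  0-simplices (6): a, b, c, d, e, f
  1-simplices (12): ab, ac, ad, ae, bc, bd, be, bf, cd, ce, cf, ef
  2-simplices (6): abd, abe, ace, bcd, bcf, cef

so the chain groups are C_0 ≅ Z^6, C_1 ≅ Z^12, C_2 ≅ Z^6.

The boundary map ∂_1: C_1 → C_0 sends each edge [p,q] (with p < q) to q − p. For instance
  ∂cf = f − c.
This gives a 6×12 integer matrix of rank 5; reducing to Smith normal form yields diagonal entries (1,1,1,1,1).

The boundary map ∂_2: C_2 → C_1 maps a triangle to the signed sum of its edges. For instance
  ∂abe = be − ae + ab,
  ∂bcd = cd − bd + bc.
As a 12×6 matrix over Z this has rank 6, with invariant factors (1,1,1,1,1,1).

From H_k ≅ ker(∂_k) / im(∂_{k+1}) we obtain:

  H_0: rank C_0 − rank ∂_1 = 6 − 5 = 1, and the invariant factors of ∂_1 are all 1, so H_0 ≅ Z.
  H_1: rank ker ∂_1 − rank ∂_2 = (12 − 5) − 6 = 1, and the invariant factors of ∂_2 are all 1, so H_1 ≅ Z.
  H_2: rank ker ∂_2 − rank ∂_3 = (6 − 6) − 0 = 0, and there is no ∂_3, so H_2 ≅ 0.

H_0 = Z,  H_1 = Z,  H_2 = 0.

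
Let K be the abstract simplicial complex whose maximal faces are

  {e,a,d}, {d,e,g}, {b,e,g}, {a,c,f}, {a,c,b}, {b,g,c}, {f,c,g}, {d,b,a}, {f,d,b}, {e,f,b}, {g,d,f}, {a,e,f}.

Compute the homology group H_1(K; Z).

H_1 = Z/2.

We work with the vertex ordering a < b < c < d < e < f < g. The simplices of K, each written with vertices in increasing order, are:

  0-simplices (7): a, b, c, d, e, f, g
  1-simplices (18): ab, ac, ad, ae, af, bc, bd, be, bf, bg, cf, cg, de, df, dg, ef, eg, fg
  2-simplices (12): abc, abd, acf, ade, aef, bcg, bdf, bef, beg, cfg, deg, dfg

giving chain groups C_0 ≅ Z^7, C_1 ≅ Z^18, C_2 ≅ Z^12.

The boundary map ∂_1: C_1 → C_0 is given by ∂[p,q] = [q] − [p]. For instance
  ∂bc = c − b.
This gives a 7×18 integer matrix of rank 6; reducing to Smith normal form yields diagonal entries (1,1,1,1,1,1).

Boundary ∂_2: C_2 → C_1 acts by ∂[p,q,r] = [q,r] − [p,r] + [p,q]. For instance
  ∂beg = eg − bg + be,
  ∂dfg = fg − dg + df.
This gives a 18×12 integer matrix of rank 12; reducing to Smith normal form yields diagonal entries (1,1,1,1,1,1,1,1,1,1,1,2).

From H_k ≅ ker(∂_k) / im(∂_{k+1}) we obtain:

  H_1: rank ker ∂_1 − rank ∂_2 = (18 − 6) − 12 = 0, and ∂_2 has invariant factor 2 > 1, so H_1 ≅ Z/2.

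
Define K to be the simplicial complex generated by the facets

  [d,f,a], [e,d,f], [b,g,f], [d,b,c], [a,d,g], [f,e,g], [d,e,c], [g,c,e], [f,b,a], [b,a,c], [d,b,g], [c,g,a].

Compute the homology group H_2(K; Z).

We work with the vertex ordering a < b < c < d < e < f < g. The simplices of K, each written with vertices in increasing order, are:

  0-simplices (7): a, b, c, d, e, f, g
  1-simplices (18): ab, ac, ad, af, ag, bc, bd, bf, bg, cd, ce, cg, de, df, dg, ef, eg, fg
  2-simplices (12): abc, abf, acg, adf, adg, bcd, bdg, bfg, cde, ceg, def, efg

giving chain groups C_0 ≅ Z^7, C_1 ≅ Z^18, C_2 ≅ Z^12.

Boundary ∂_1: C_1 → C_0 maps an edge to its endpoints' difference, ∂[p,q] = q − p. For instance
  ∂ce = e − c.
The resulting 7×18 matrix has rank 6, and its Smith normal form has invariant factors (1,1,1,1,1,1).

Boundary ∂_2: C_2 → C_1 sends each 2-simplex [p,q,r] to [q,r] − [p,r] + [p,q]. For instance
  ∂bcd = cd − bd + bc,
  ∂ceg = eg − cg + ce.
As a 18×12 matrix over Z this has rank 12, with invariant factors (1,1,1,1,1,1,1,1,1,1,1,2).

Reading off H_k = ker ∂_k / im ∂_{k+1}:

  H_2: rank ker ∂_2 − rank ∂_3 = (12 − 12) − 0 = 0, and there is no ∂_3, so H_2 = 0.

H_2 ≅ 0.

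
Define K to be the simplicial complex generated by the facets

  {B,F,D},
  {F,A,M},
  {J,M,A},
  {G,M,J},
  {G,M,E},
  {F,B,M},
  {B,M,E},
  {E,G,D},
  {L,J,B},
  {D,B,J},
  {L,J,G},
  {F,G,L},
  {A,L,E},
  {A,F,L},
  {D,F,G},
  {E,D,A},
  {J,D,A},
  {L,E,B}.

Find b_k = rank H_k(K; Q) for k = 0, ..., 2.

b_0 = 1, b_1 = 2, b_2 = 1.

Fix the vertex order A < B < D < E < F < G < J < L < M and write every simplex with vertices in increasing order. Then dim K = 2 and the simplices of K are:

  0-simplices (9): A, B, D, E, F, G, J, L, M
  1-simplices (27): AD, AE, AF, AJ, AL, AM, BD, BE, BF, BJ, BL, BM, DE, DF, DG, DJ, EG, EL, EM, FG, FL, FM, GJ, GL, GM, JL, JM
  2-simplices (18): ADE, ADJ, AEL, AFL, AFM, AJM, BDF, BDJ, BEL, BEM, BFM, BJL, DEG, DFG, EGM, FGL, GJL, GJM

Hence C_0 ≅ Z^9, C_1 ≅ Z^27, C_2 ≅ Z^18.

∂_1: C_1 → C_0 maps an edge to its endpoints' difference, ∂[p,q] = q − p.
The 9×27 boundary matrix has rank 8 and Smith normal form diag(1,1,1,1,1,1,1,1).

∂_2: C_2 → C_1 sends each 2-simplex [p,q,r] to [q,r] − [p,r] + [p,q]. For instance
  ∂ADE = DE − AE + AD,
  ∂BFM = FM − BM + BF.
The 27×18 boundary matrix has rank 17 and Smith normal form diag(1,1,1,1,1,1,1,1,1,1,1,1,1,1,1,1,1).

Reading off H_k = ker ∂_k / im ∂_{k+1}:

  H_0: rank C_0 − rank ∂_1 = 9 − 8 = 1, and the invariant factors of ∂_1 are all 1, so H_0 = Z.
  H_1: rank ker ∂_1 − rank ∂_2 = (27 − 8) − 17 = 2, and the invariant factors of ∂_2 are all 1, so H_1 = Z^2.
  H_2: rank ker ∂_2 − rank ∂_3 = (18 − 17) − 0 = 1, and there is no ∂_3, so H_2 = Z.

As a check, the Euler characteristic is 9 − 27 + 18 = 0, which agrees with 1 − 2 + 1 = 0.
(K is a triangulation of the torus T^2.)

Hence the Betti numbers are b_0 = 1, b_1 = 2, b_2 = 1.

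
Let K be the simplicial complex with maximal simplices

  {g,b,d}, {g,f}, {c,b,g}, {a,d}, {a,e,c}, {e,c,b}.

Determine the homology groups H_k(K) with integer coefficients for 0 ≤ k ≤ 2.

Fix the vertex order a < b < c < d < e < f < g and write every simplex with vertices in increasing order. Then dim K = 2 and the simplices of K are:

  0-simplices (7): a, b, c, d, e, f, g
  1-simplices (11): ac, ad, ae, bc, bd, be, bg, ce, cg, dg, fg
  2-simplices (4): ace, bce, bcg, bdg

so the chain groups are C_0 ≅ Z^7, C_1 ≅ Z^11, C_2 ≅ Z^4.

The boundary map ∂_1: C_1 → C_0 is given by ∂[p,q] = [q] − [p]. For instance
  ∂ac = c − a.
As a 7×11 matrix over Z this has rank 6, with invariant factors (1,1,1,1,1,1).

∂_2: C_2 → C_1 maps a triangle to the signed sum of its edges. For instance
  ∂ace = ce − ae + ac,
  ∂bce = ce − be + bc.
As a 11×4 matrix over Z this has rank 4, with invariant factors (1,1,1,1).

Computing H_k = (kernel of ∂_k) / (image of ∂_{k+1}):

  H_0: rank C_0 − rank ∂_1 = 7 − 6 = 1, and the invariant factors of ∂_1 are all 1, so H_0 = Z.
  H_1: rank ker ∂_1 − rank ∂_2 = (11 − 6) − 4 = 1, and the invariant factors of ∂_2 are all 1, so H_1 = Z.
  H_2: rank ker ∂_2 − rank ∂_3 = (4 − 4) − 0 = 0, and there is no ∂_3, so H_2 = 0.

H_0 = Z,  H_1 = Z,  H_2 = 0.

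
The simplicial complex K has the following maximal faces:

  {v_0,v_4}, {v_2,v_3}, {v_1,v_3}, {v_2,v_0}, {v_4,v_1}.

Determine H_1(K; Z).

Take the total order v_0 < v_1 < v_2 < v_3 < v_4 on the vertex set. Then K (dimension 1) consists of the simplices:

  0-simplices (5): [v_0], [v_1], [v_2], [v_3], [v_4]
  1-simplices (5): [v_0,v_2], [v_0,v_4], [v_1,v_3], [v_1,v_4], [v_2,v_3]

Hence C_0 ≅ Z^5, C_1 ≅ Z^5.

The boundary map ∂_1: C_1 → C_0 sends each edge [p,q] (with p < q) to q − p.
As a 5×5 matrix over Z this has rank 4, with invariant factors (1,1,1,1).

Computing H_k = (kernel of ∂_k) / (image of ∂_{k+1}):

  H_1: rank ker ∂_1 − rank ∂_2 = (5 − 4) − 0 = 1, and there is no ∂_2, so H_1 ≅ Z.

H_1 ≅ Z.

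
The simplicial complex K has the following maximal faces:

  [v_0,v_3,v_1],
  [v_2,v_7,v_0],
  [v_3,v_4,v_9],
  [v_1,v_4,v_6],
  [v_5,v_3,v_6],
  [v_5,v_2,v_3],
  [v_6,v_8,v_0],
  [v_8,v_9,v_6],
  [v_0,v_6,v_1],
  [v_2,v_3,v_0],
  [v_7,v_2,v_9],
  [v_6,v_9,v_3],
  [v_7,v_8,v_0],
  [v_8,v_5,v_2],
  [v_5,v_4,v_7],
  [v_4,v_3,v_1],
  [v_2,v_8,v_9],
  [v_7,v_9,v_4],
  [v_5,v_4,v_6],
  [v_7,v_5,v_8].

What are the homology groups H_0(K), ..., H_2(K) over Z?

H_0 ≅ Z,  H_1 ≅ Z ⊕ Z/2,  H_2 = 0.

We work with the vertex ordering v_0 < v_1 < v_2 < v_3 < v_4 < v_5 < v_6 < v_7 < v_8 < v_9. The simplices of K, each written with vertices in increasing order, are:

  0-simplices (10): [v_0], [v_1], [v_2], [v_3], [v_4], [v_5], [v_6], [v_7], [v_8], [v_9]
  1-simplices (30): (30 of them)
  2-simplices (20): (20 of them)

so the chain groups are C_0 ≅ Z^10, C_1 ≅ Z^30, C_2 ≅ Z^20.

∂_1: C_1 → C_0 is given by ∂[p,q] = [q] − [p].
The 10×30 boundary matrix has rank 9 and Smith normal form diag(1,1,1,1,1,1,1,1,1).

∂_2: C_2 → C_1 sends each 2-simplex [p,q,r] to [q,r] − [p,r] + [p,q]. For instance
  ∂[v_4,v_7,v_9] = [v_7,v_9] − [v_4,v_9] + [v_4,v_7],
  ∂[v_0,v_1,v_3] = [v_1,v_3] − [v_0,v_3] + [v_0,v_1].
The resulting 30×20 matrix has rank 20, and its Smith normal form has invariant factors (1,1,1,1,1,1,1,1,1,1,1,1,1,1,1,1,1,1,1,2).

Reading off H_k = ker ∂_k / im ∂_{k+1}:

  H_0: rank C_0 − rank ∂_1 = 10 − 9 = 1, and the invariant factors of ∂_1 are all 1, so H_0 ≅ Z.
  H_1: rank ker ∂_1 − rank ∂_2 = (30 − 9) − 20 = 1, and ∂_2 has invariant factor 2 > 1, so H_1 ≅ Z ⊕ Z/2.
  H_2: rank ker ∂_2 − rank ∂_3 = (20 − 20) − 0 = 0, and there is no ∂_3, so H_2 ≅ 0.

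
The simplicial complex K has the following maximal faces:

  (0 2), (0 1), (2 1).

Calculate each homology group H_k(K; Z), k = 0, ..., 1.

We work with the vertex ordering 0 < 1 < 2. The simplices of K, each written with vertices in increasing order, are:

  0-simplices (3): [0], [1], [2]
  1-simplices (3): [0,1], [0,2], [1,2]

giving chain groups C_0 ≅ Z^3, C_1 ≅ Z^3.

Boundary ∂_1: C_1 → C_0 is given by ∂[p,q] = [q] − [p]. For instance
  ∂[0,2] = [2] − [0].
The resulting 3×3 matrix has rank 2, and its Smith normal form has invariant factors (1,1).

From H_k ≅ ker(∂_k) / im(∂_{k+1}) we obtain:

  H_0: rank C_0 − rank ∂_1 = 3 − 2 = 1, and the invariant factors of ∂_1 are all 1, so H_0 = Z.
  H_1: rank ker ∂_1 − rank ∂_2 = (3 − 2) − 0 = 1, and there is no ∂_2, so H_1 = Z.

H_0 = Z,  H_1 = Z.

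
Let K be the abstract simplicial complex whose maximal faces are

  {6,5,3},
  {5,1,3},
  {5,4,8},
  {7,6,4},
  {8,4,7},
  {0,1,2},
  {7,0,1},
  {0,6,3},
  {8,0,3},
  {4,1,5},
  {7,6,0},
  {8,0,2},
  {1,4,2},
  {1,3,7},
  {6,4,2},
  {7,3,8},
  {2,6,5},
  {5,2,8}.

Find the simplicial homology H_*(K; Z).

We work with the vertex ordering 0 < 1 < 2 < 3 < 4 < 5 < 6 < 7 < 8. The simplices of K, each written with vertices in increasing order, are:

  0-simplices (9): [0], [1], [2], [3], [4], [5], [6], [7], [8]
  1-simplices (27): (27 of them)
  2-simplices (18): [0,1,2], [0,1,7], [0,2,8], [0,3,6], [0,3,8], [0,6,7], [1,2,4], [1,3,5], [1,3,7], [1,4,5], [2,4,6], [2,5,6], [2,5,8], [3,5,6], [3,7,8], [4,5,8], [4,6,7], [4,7,8]

so the chain groups are C_0 ≅ Z^9, C_1 ≅ Z^27, C_2 ≅ Z^18.

The boundary map ∂_1: C_1 → C_0 is given by ∂[p,q] = [q] − [p]. For instance
  ∂[0,2] = [2] − [0].
The resulting 9×27 matrix has rank 8, and its Smith normal form has invariant factors (1,1,1,1,1,1,1,1).

∂_2: C_2 → C_1 acts by ∂[p,q,r] = [q,r] − [p,r] + [p,q]. For instance
  ∂[2,5,8] = [5,8] − [2,8] + [2,5],
  ∂[0,1,2] = [1,2] − [0,2] + [0,1].
The resulting 27×18 matrix has rank 18, and its Smith normal form has invariant factors (1,1,1,1,1,1,1,1,1,1,1,1,1,1,1,1,1,2).

Computing H_k = (kernel of ∂_k) / (image of ∂_{k+1}):

  H_0: rank C_0 − rank ∂_1 = 9 − 8 = 1, and the invariant factors of ∂_1 are all 1, so H_0 = Z.
  H_1: rank ker ∂_1 − rank ∂_2 = (27 − 8) − 18 = 1, and ∂_2 has invariant factor 2 > 1, so H_1 = Z ⊕ Z/2.
  H_2: rank ker ∂_2 − rank ∂_3 = (18 − 18) − 0 = 0, and there is no ∂_3, so H_2 = 0.

(K is a triangulation of the Klein bottle.)

H_0 = Z,  H_1 = Z ⊕ Z/2,  H_2 = 0.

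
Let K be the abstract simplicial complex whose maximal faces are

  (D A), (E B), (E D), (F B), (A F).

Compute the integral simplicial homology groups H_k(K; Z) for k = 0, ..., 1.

H_0 ≅ Z,  H_1 ≅ Z.

K has 5 vertices, 5 edges.
rank ∂_0 = 0, rank ∂_1 = 4 ⇒ b_0 = 5 − 0 − 4 = 1; all invariant factors of ∂_1 are 1 so no torsion. So H_0 ≅ Z.
rank ∂_1 = 4, rank ∂_2 = 0 ⇒ b_1 = 5 − 4 − 0 = 1. So H_1 ≅ Z.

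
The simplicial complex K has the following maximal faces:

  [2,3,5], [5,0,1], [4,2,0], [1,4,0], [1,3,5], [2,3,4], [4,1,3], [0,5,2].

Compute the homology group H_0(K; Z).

Fix the vertex order 0 < 1 < 2 < 3 < 4 < 5 and write every simplex with vertices in increasing order. Then dim K = 2 and the simplices of K are:

  0-simplices (6): [0], [1], [2], [3], [4], [5]
  1-simplices (12): [0,1], [0,2], [0,4], [0,5], [1,3], [1,4], [1,5], [2,3], [2,4], [2,5], [3,4], [3,5]
  2-simplices (8): [0,1,4], [0,1,5], [0,2,4], [0,2,5], [1,3,4], [1,3,5], [2,3,4], [2,3,5]

Hence C_0 ≅ Z^6, C_1 ≅ Z^12, C_2 ≅ Z^8.

The boundary map ∂_1: C_1 → C_0 maps an edge to its endpoints' difference, ∂[p,q] = q − p. For instance
  ∂[2,4] = [4] − [2].
As a 6×12 matrix over Z this has rank 5, with invariant factors (1,1,1,1,1).

Boundary ∂_2: C_2 → C_1 maps a triangle to the signed sum of its edges. For instance
  ∂[0,2,4] = [2,4] − [0,4] + [0,2],
  ∂[1,3,4] = [3,4] − [1,4] + [1,3].
The 12×8 boundary matrix has rank 7 and Smith normal form diag(1,1,1,1,1,1,1).

From H_k ≅ ker(∂_k) / im(∂_{k+1}) we obtain:

  H_0: rank C_0 − rank ∂_1 = 6 − 5 = 1, and the invariant factors of ∂_1 are all 1, so H_0 ≅ Z.

H_0 ≅ Z.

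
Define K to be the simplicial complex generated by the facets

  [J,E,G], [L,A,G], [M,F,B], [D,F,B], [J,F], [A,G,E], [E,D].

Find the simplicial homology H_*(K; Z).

H_0 ≅ Z,  H_1 ≅ Z,  H_2 = 0.

Order the vertices as A < B < D < E < F < G < J < L < M. Listing each simplex with vertices in this order, K has dimension 2 with simplices:

  0-simplices (9): A, B, D, E, F, G, J, L, M
  1-simplices (14): AE, AG, AL, BD, BF, BM, DE, DF, EG, EJ, FJ, FM, GJ, GL
  2-simplices (5): AEG, AGL, BDF, BFM, EGJ

Hence C_0 ≅ Z^9, C_1 ≅ Z^14, C_2 ≅ Z^5.

Boundary ∂_1: C_1 → C_0 sends each edge [p,q] (with p < q) to q − p.
The resulting 9×14 matrix has rank 8, and its Smith normal form has invariant factors (1,1,1,1,1,1,1,1).

Boundary ∂_2: C_2 → C_1 acts by ∂[p,q,r] = [q,r] − [p,r] + [p,q]. For instance
  ∂BFM = FM − BM + BF,
  ∂EGJ = GJ − EJ + EG.
This gives a 14×5 integer matrix of rank 5; reducing to Smith normal form yields diagonal entries (1,1,1,1,1).

From H_k ≅ ker(∂_k) / im(∂_{k+1}) we obtain:

  H_0: rank C_0 − rank ∂_1 = 9 − 8 = 1, and the invariant factors of ∂_1 are all 1, so H_0 ≅ Z.
  H_1: rank ker ∂_1 − rank ∂_2 = (14 − 8) − 5 = 1, and the invariant factors of ∂_2 are all 1, so H_1 ≅ Z.
  H_2: rank ker ∂_2 − rank ∂_3 = (5 − 5) − 0 = 0, and there is no ∂_3, so H_2 ≅ 0.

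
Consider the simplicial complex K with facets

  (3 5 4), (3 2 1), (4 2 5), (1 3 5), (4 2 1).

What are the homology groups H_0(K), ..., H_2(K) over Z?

H_0 ≅ Z,  H_1 ≅ Z,  H_2 = 0.

Fix the vertex order 1 < 2 < 3 < 4 < 5 and write every simplex with vertices in increasing order. Then dim K = 2 and the simplices of K are:

  0-simplices (5): [1], [2], [3], [4], [5]
  1-simplices (10): [1,2], [1,3], [1,4], [1,5], [2,3], [2,4], [2,5], [3,4], [3,5], [4,5]
  2-simplices (5): [1,2,3], [1,2,4], [1,3,5], [2,4,5], [3,4,5]

giving chain groups C_0 ≅ Z^5, C_1 ≅ Z^10, C_2 ≅ Z^5.

The boundary map ∂_1: C_1 → C_0 sends each edge [p,q] (with p < q) to q − p. For instance
  ∂[4,5] = [5] − [4].
This gives a 5×10 integer matrix of rank 4; reducing to Smith normal form yields diagonal entries (1,1,1,1).

The boundary map ∂_2: C_2 → C_1 maps a triangle to the signed sum of its edges. For instance
  ∂[1,2,3] = [2,3] − [1,3] + [1,2],
  ∂[2,4,5] = [4,5] − [2,5] + [2,4].
This gives a 10×5 integer matrix of rank 5; reducing to Smith normal form yields diagonal entries (1,1,1,1,1).

Now H_k = ker ∂_k / im ∂_{k+1}, so:

  H_0: rank C_0 − rank ∂_1 = 5 − 4 = 1, and the invariant factors of ∂_1 are all 1, so H_0 = Z.
  H_1: rank ker ∂_1 − rank ∂_2 = (10 − 4) − 5 = 1, and the invariant factors of ∂_2 are all 1, so H_1 = Z.
  H_2: rank ker ∂_2 − rank ∂_3 = (5 − 5) − 0 = 0, and there is no ∂_3, so H_2 = 0.

As a check, the Euler characteristic is 5 − 10 + 5 = 0, which agrees with 1 − 1 + 0 = 0.
(K is a triangulation of the Möbius band.)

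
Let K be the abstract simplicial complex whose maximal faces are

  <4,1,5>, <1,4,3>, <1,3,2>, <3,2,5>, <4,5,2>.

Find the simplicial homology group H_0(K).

H_0 = Z.

Fix the vertex order 1 < 2 < 3 < 4 < 5 and write every simplex with vertices in increasing order. Then dim K = 2 and the simplices of K are:

  0-simplices (5): [1], [2], [3], [4], [5]
  1-simplices (10): [1,2], [1,3], [1,4], [1,5], [2,3], [2,4], [2,5], [3,4], [3,5], [4,5]
  2-simplices (5): [1,2,3], [1,3,4], [1,4,5], [2,3,5], [2,4,5]

so the chain groups are C_0 ≅ Z^5, C_1 ≅ Z^10, C_2 ≅ Z^5.

∂_1: C_1 → C_0 sends each edge [p,q] (with p < q) to q − p. For instance
  ∂[1,5] = [5] − [1].
As a 5×10 matrix over Z this has rank 4, with invariant factors (1,1,1,1).

∂_2: C_2 → C_1 acts by ∂[p,q,r] = [q,r] − [p,r] + [p,q]. For instance
  ∂[2,3,5] = [3,5] − [2,5] + [2,3],
  ∂[1,3,4] = [3,4] − [1,4] + [1,3].
This gives a 10×5 integer matrix of rank 5; reducing to Smith normal form yields diagonal entries (1,1,1,1,1).

Computing H_k = (kernel of ∂_k) / (image of ∂_{k+1}):

  H_0: rank C_0 − rank ∂_1 = 5 − 4 = 1, and the invariant factors of ∂_1 are all 1, so H_0 ≅ Z.

(K is a triangulation of the Möbius band.)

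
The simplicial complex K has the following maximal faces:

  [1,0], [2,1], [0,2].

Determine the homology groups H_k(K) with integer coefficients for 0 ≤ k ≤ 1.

K has 3 vertices, 3 edges.
rank ∂_0 = 0, rank ∂_1 = 2 ⇒ b_0 = 3 − 0 − 2 = 1; all invariant factors of ∂_1 are 1 so no torsion. So H_0 ≅ Z.
rank ∂_1 = 2, rank ∂_2 = 0 ⇒ b_1 = 3 − 2 − 0 = 1. So H_1 ≅ Z.

H_0 ≅ Z,  H_1 ≅ Z.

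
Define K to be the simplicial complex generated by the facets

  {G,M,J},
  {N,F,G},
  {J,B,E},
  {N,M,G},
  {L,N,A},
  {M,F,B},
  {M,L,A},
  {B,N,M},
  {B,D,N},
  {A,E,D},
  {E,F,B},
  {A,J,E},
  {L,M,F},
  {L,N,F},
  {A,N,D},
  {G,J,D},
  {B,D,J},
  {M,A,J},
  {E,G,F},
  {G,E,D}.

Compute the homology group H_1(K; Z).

Take the total order A < B < D < E < F < G < J < L < M < N on the vertex set. Then K (dimension 2) consists of the simplices:

  0-simplices (10): A, B, D, E, F, G, J, L, M, N
  1-simplices (30): AD, AE, AJ, AL, AM, AN, BD, BE, BF, BJ, BM, BN, DE, DG, DJ, DN, EF, EG, EJ, FG, FL, FM, FN, GJ, GM, GN, JM, LM, LN, MN
  2-simplices (20): ADE, ADN, AEJ, AJM, ALM, ALN, BDJ, BDN, BEF, BEJ, BFM, BMN, DEG, DGJ, EFG, FGN, FLM, FLN, GJM, GMN

so the chain groups are C_0 ≅ Z^10, C_1 ≅ Z^30, C_2 ≅ Z^20.

∂_1: C_1 → C_0 sends each edge [p,q] (with p < q) to q − p. For instance
  ∂BF = F − B.
As a 10×30 matrix over Z this has rank 9, with invariant factors (1,1,1,1,1,1,1,1,1).

The boundary map ∂_2: C_2 → C_1 maps a triangle to the signed sum of its edges. For instance
  ∂EFG = FG − EG + EF,
  ∂ADN = DN − AN + AD.
The 30×20 boundary matrix has rank 20 and Smith normal form diag(1,1,1,1,1,1,1,1,1,1,1,1,1,1,1,1,1,1,1,2).

From H_k ≅ ker(∂_k) / im(∂_{k+1}) we obtain:

  H_1: rank ker ∂_1 − rank ∂_2 = (30 − 9) − 20 = 1, and ∂_2 has invariant factor 2 > 1, so H_1 = Z ⊕ Z/2.

(K is a triangulation of the Klein bottle.)

H_1 ≅ Z ⊕ Z/2.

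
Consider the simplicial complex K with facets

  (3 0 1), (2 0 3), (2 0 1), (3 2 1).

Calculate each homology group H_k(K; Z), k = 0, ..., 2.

H_0 = Z,  H_1 = 0,  H_2 = Z.

Take the total order 0 < 1 < 2 < 3 on the vertex set. Then K (dimension 2) consists of the simplices:

  0-simplices (4): [0], [1], [2], [3]
  1-simplices (6): [0,1], [0,2], [0,3], [1,2], [1,3], [2,3]
  2-simplices (4): [0,1,2], [0,1,3], [0,2,3], [1,2,3]

giving chain groups C_0 ≅ Z^4, C_1 ≅ Z^6, C_2 ≅ Z^4.

The boundary map ∂_1: C_1 → C_0 maps an edge to its endpoints' difference, ∂[p,q] = q − p.
The resulting 4×6 matrix has rank 3, and its Smith normal form has invariant factors (1,1,1).

∂_2: C_2 → C_1 acts by ∂[p,q,r] = [q,r] − [p,r] + [p,q]. For instance
  ∂[0,1,3] = [1,3] − [0,3] + [0,1],
  ∂[1,2,3] = [2,3] − [1,3] + [1,2].
The 6×4 boundary matrix has rank 3 and Smith normal form diag(1,1,1).

From H_k ≅ ker(∂_k) / im(∂_{k+1}) we obtain:

  H_0: rank C_0 − rank ∂_1 = 4 − 3 = 1, and the invariant factors of ∂_1 are all 1, so H_0 ≅ Z.
  H_1: rank ker ∂_1 − rank ∂_2 = (6 − 3) − 3 = 0, and the invariant factors of ∂_2 are all 1, so H_1 ≅ 0.
  H_2: rank ker ∂_2 − rank ∂_3 = (4 − 3) − 0 = 1, and there is no ∂_3, so H_2 ≅ Z.

As a check, the Euler characteristic is 4 − 6 + 4 = 2, which agrees with 1 − 0 + 1 = 2.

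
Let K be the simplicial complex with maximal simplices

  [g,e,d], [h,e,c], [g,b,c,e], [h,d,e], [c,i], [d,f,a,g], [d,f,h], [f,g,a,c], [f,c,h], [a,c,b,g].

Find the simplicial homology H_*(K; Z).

We work with the vertex ordering a < b < c < d < e < f < g < h < i. The simplices of K, each written with vertices in increasing order, are:

  0-simplices (9): a, b, c, d, e, f, g, h, i
  1-simplices (21): ab, ac, ad, af, ag, bc, be, bg, ce, cf, cg, ch, ci, de, df, dg, dh, eg, eh, fg, fh
  2-simplices (18): abc, abg, acf, acg, adf, adg, afg, bce, bcg, beg, ceg, ceh, cfg, cfh, deg, deh, dfg, dfh
  3-simplices (4): abcg, acfg, adfg, bceg

giving chain groups C_0 ≅ Z^9, C_1 ≅ Z^21, C_2 ≅ Z^18, C_3 ≅ Z^4.

The boundary map ∂_1: C_1 → C_0 is given by ∂[p,q] = [q] − [p].
The 9×21 boundary matrix has rank 8 and Smith normal form diag(1,1,1,1,1,1,1,1).

∂_2: C_2 → C_1 acts by ∂[p,q,r] = [q,r] − [p,r] + [p,q]. For instance
  ∂ceg = eg − cg + ce,
  ∂cfg = fg − cg + cf.
As a 21×18 matrix over Z this has rank 13, with invariant factors (1,1,1,1,1,1,1,1,1,1,1,1,1).

Boundary ∂_3: C_3 → C_2 sends each 3-simplex σ to the alternating sum Σ_i (−1)^i (σ with its i-th vertex removed). For instance
  ∂abcg = bcg − acg + abg − abc,
  ∂bceg = ceg − beg + bcg − bce.
This gives a 18×4 integer matrix of rank 4; reducing to Smith normal form yields diagonal entries (1,1,1,1).

Reading off H_k = ker ∂_k / im ∂_{k+1}:

  H_0: rank C_0 − rank ∂_1 = 9 − 8 = 1, and the invariant factors of ∂_1 are all 1, so H_0 = Z.
  H_1: rank ker ∂_1 − rank ∂_2 = (21 − 8) − 13 = 0, and the invariant factors of ∂_2 are all 1, so H_1 = 0.
  H_2: rank ker ∂_2 − rank ∂_3 = (18 − 13) − 4 = 1, and the invariant factors of ∂_3 are all 1, so H_2 = Z.
  H_3: rank ker ∂_3 − rank ∂_4 = (4 − 4) − 0 = 0, and there is no ∂_4, so H_3 = 0.

As a check, the Euler characteristic is 9 − 21 + 18 − 4 = 2, which agrees with 1 − 0 + 1 − 0 = 2.

H_0 = Z,  H_1 = 0,  H_2 = Z,  H_3 = 0.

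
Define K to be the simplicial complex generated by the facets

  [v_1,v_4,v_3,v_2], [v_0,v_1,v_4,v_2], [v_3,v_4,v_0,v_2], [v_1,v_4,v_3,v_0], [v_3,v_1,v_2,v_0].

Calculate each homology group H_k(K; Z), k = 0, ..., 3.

Fix the vertex order v_0 < v_1 < v_2 < v_3 < v_4 and write every simplex with vertices in increasing order. Then dim K = 3 and the simplices of K are:

  0-simplices (5): [v_0], [v_1], [v_2], [v_3], [v_4]
  1-simplices (10): [v_0,v_1], [v_0,v_2], [v_0,v_3], [v_0,v_4], [v_1,v_2], [v_1,v_3], [v_1,v_4], [v_2,v_3], [v_2,v_4], [v_3,v_4]
  2-simplices (10): [v_0,v_1,v_2], [v_0,v_1,v_3], [v_0,v_1,v_4], [v_0,v_2,v_3], [v_0,v_2,v_4], [v_0,v_3,v_4], [v_1,v_2,v_3], [v_1,v_2,v_4], [v_1,v_3,v_4], [v_2,v_3,v_4]
  3-simplices (5): [v_0,v_1,v_2,v_3], [v_0,v_1,v_2,v_4], [v_0,v_1,v_3,v_4], [v_0,v_2,v_3,v_4], [v_1,v_2,v_3,v_4]

giving chain groups C_0 ≅ Z^5, C_1 ≅ Z^10, C_2 ≅ Z^10, C_3 ≅ Z^5.

The boundary map ∂_1: C_1 → C_0 sends each edge [p,q] (with p < q) to q − p. For instance
  ∂[v_2,v_4] = [v_4] − [v_2].
As a 5×10 matrix over Z this has rank 4, with invariant factors (1,1,1,1).

The boundary map ∂_2: C_2 → C_1 acts by ∂[p,q,r] = [q,r] − [p,r] + [p,q]. For instance
  ∂[v_1,v_3,v_4] = [v_3,v_4] − [v_1,v_4] + [v_1,v_3],
  ∂[v_0,v_1,v_4] = [v_1,v_4] − [v_0,v_4] + [v_0,v_1].
As a 10×10 matrix over Z this has rank 6, with invariant factors (1,1,1,1,1,1).

∂_3: C_3 → C_2 sends each 3-simplex σ to the alternating sum Σ_i (−1)^i (σ with its i-th vertex removed). For instance
  ∂[v_1,v_2,v_3,v_4] = [v_2,v_3,v_4] − [v_1,v_3,v_4] + [v_1,v_2,v_4] − [v_1,v_2,v_3],
  ∂[v_0,v_1,v_2,v_3] = [v_1,v_2,v_3] − [v_0,v_2,v_3] + [v_0,v_1,v_3] − [v_0,v_1,v_2].
The resulting 10×5 matrix has rank 4, and its Smith normal form has invariant factors (1,1,1,1).

From H_k ≅ ker(∂_k) / im(∂_{k+1}) we obtain:

  H_0: rank C_0 − rank ∂_1 = 5 − 4 = 1, and the invariant factors of ∂_1 are all 1, so H_0 = Z.
  H_1: rank ker ∂_1 − rank ∂_2 = (10 − 4) − 6 = 0, and the invariant factors of ∂_2 are all 1, so H_1 = 0.
  H_2: rank ker ∂_2 − rank ∂_3 = (10 − 6) − 4 = 0, and the invariant factors of ∂_3 are all 1, so H_2 = 0.
  H_3: rank ker ∂_3 − rank ∂_4 = (5 − 4) − 0 = 1, and there is no ∂_4, so H_3 = Z.

As a check, the Euler characteristic is 5 − 10 + 10 − 5 = 0, which agrees with 1 − 0 + 0 − 1 = 0.

H_0 ≅ Z,  H_1 = 0,  H_2 = 0,  H_3 ≅ Z.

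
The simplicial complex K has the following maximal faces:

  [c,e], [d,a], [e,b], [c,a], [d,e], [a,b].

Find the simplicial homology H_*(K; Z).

H_0 ≅ Z,  H_1 ≅ Z^2.

Fix the vertex order a < b < c < d < e and write every simplex with vertices in increasing order. Then dim K = 1 and the simplices of K are:

  0-simplices (5): a, b, c, d, e
  1-simplices (6): ab, ac, ad, be, ce, de

so the chain groups are C_0 ≅ Z^5, C_1 ≅ Z^6.

The boundary map ∂_1: C_1 → C_0 maps an edge to its endpoints' difference, ∂[p,q] = q − p. For instance
  ∂ab = b − a.
This gives a 5×6 integer matrix of rank 4; reducing to Smith normal form yields diagonal entries (1,1,1,1).

From H_k ≅ ker(∂_k) / im(∂_{k+1}) we obtain:

  H_0: rank C_0 − rank ∂_1 = 5 − 4 = 1, and the invariant factors of ∂_1 are all 1, so H_0 = Z.
  H_1: rank ker ∂_1 − rank ∂_2 = (6 − 4) − 0 = 2, and there is no ∂_2, so H_1 = Z^2.

As a check, the Euler characteristic is 5 − 6 = -1, which agrees with 1 − 2 = -1.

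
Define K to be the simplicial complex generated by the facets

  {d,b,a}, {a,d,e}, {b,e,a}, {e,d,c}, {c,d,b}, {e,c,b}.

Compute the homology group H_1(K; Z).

H_1 = 0.

K has 5 vertices, 9 edges, 6 triangles.
rank ∂_1 = 4, rank ∂_2 = 5 ⇒ b_1 = 9 − 4 − 5 = 0; all invariant factors of ∂_2 are 1 so no torsion. So H_1 ≅ 0.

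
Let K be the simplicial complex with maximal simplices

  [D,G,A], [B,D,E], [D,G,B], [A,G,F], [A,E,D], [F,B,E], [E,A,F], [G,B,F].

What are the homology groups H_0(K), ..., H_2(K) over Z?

K has 6 vertices, 12 edges, 8 triangles.
rank ∂_0 = 0, rank ∂_1 = 5 ⇒ b_0 = 6 − 0 − 5 = 1; all invariant factors of ∂_1 are 1 so no torsion. So H_0 ≅ Z.
rank ∂_1 = 5, rank ∂_2 = 7 ⇒ b_1 = 12 − 5 − 7 = 0; all invariant factors of ∂_2 are 1 so no torsion. So H_1 ≅ 0.
rank ∂_2 = 7, rank ∂_3 = 0 ⇒ b_2 = 8 − 7 − 0 = 1. So H_2 ≅ Z.

H_0 = Z,  H_1 = 0,  H_2 = Z.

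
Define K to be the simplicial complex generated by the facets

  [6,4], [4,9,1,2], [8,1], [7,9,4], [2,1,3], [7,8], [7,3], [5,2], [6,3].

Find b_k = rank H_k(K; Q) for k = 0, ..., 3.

b_0 = 1, b_1 = 3, b_2 = 0, b_3 = 0.

Fix the vertex order 1 < 2 < 3 < 4 < 5 < 6 < 7 < 8 < 9 and write every simplex with vertices in increasing order. Then dim K = 3 and the simplices of K are:

  0-simplices (9): [1], [2], [3], [4], [5], [6], [7], [8], [9]
  1-simplices (16): [1,2], [1,3], [1,4], [1,8], [1,9], [2,3], [2,4], [2,5], [2,9], [3,6], [3,7], [4,6], [4,7], [4,9], [7,8], [7,9]
  2-simplices (6): [1,2,3], [1,2,4], [1,2,9], [1,4,9], [2,4,9], [4,7,9]
  3-simplices (1): [1,2,4,9]

so the chain groups are C_0 ≅ Z^9, C_1 ≅ Z^16, C_2 ≅ Z^6, C_3 ≅ Z^1.

∂_1: C_1 → C_0 sends each edge [p,q] (with p < q) to q − p.
The 9×16 boundary matrix has rank 8 and Smith normal form diag(1,1,1,1,1,1,1,1).

The boundary map ∂_2: C_2 → C_1 maps a triangle to the signed sum of its edges. For instance
  ∂[1,2,3] = [2,3] − [1,3] + [1,2],
  ∂[1,2,4] = [2,4] − [1,4] + [1,2].
The 16×6 boundary matrix has rank 5 and Smith normal form diag(1,1,1,1,1).

The boundary map ∂_3: C_3 → C_2 sends each 3-simplex σ to the alternating sum Σ_i (−1)^i (σ with its i-th vertex removed). For instance
  ∂[1,2,4,9] = [2,4,9] − [1,4,9] + [1,2,9] − [1,2,4].
The resulting 6×1 matrix has rank 1, and its Smith normal form has invariant factors (1).

Reading off H_k = ker ∂_k / im ∂_{k+1}:

  H_0: rank C_0 − rank ∂_1 = 9 − 8 = 1, and the invariant factors of ∂_1 are all 1, so H_0 ≅ Z.
  H_1: rank ker ∂_1 − rank ∂_2 = (16 − 8) − 5 = 3, and the invariant factors of ∂_2 are all 1, so H_1 ≅ Z^3.
  H_2: rank ker ∂_2 − rank ∂_3 = (6 − 5) − 1 = 0, and the invariant factors of ∂_3 are all 1, so H_2 ≅ 0.
  H_3: rank ker ∂_3 − rank ∂_4 = (1 − 1) − 0 = 0, and there is no ∂_4, so H_3 ≅ 0.

Hence the Betti numbers are b_0 = 1, b_1 = 3, b_2 = 0, b_3 = 0.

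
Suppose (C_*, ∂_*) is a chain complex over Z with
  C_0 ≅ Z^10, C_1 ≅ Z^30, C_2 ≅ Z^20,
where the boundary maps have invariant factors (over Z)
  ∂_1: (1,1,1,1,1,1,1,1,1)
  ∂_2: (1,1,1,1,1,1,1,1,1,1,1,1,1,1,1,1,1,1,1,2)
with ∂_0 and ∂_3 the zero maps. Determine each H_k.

H_0 = Z,  H_1 = Z ⊕ Z_2,  H_2 = 0.

H_0: b_0 = 10 − 0 − 9 = 1; torsion from ∂_1 factors > 1: none. So H_0 = Z.
H_1: b_1 = 30 − 9 − 20 = 1; torsion from ∂_2 factors > 1: [2]. So H_1 = Z ⊕ Z_2.
H_2: b_2 = 20 − 20 − 0 = 0; torsion from ∂_3 factors > 1: none. So H_2 = 0.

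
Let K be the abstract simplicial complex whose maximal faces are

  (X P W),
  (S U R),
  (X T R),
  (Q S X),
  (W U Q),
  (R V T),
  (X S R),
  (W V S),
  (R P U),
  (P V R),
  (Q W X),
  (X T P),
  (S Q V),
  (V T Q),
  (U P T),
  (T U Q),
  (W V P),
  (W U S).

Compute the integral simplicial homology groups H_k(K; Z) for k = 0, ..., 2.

H_0 = Z,  H_1 = Z ⊕ Z/2,  H_2 = 0.

Fix the vertex order P < Q < R < S < T < U < V < W < X and write every simplex with vertices in increasing order. Then dim K = 2 and the simplices of K are:

  0-simplices (9): P, Q, R, S, T, U, V, W, X
  1-simplices (27): PR, PT, PU, PV, PW, PX, QS, QT, QU, QV, QW, QX, RS, RT, RU, RV, RX, SU, SV, SW, SX, TU, TV, TX, UW, VW, WX
  2-simplices (18): PRU, PRV, PTU, PTX, PVW, PWX, QSV, QSX, QTU, QTV, QUW, QWX, RSU, RSX, RTV, RTX, SUW, SVW

giving chain groups C_0 ≅ Z^9, C_1 ≅ Z^27, C_2 ≅ Z^18.

∂_1: C_1 → C_0 maps an edge to its endpoints' difference, ∂[p,q] = q − p.
The resulting 9×27 matrix has rank 8, and its Smith normal form has invariant factors (1,1,1,1,1,1,1,1).

Boundary ∂_2: C_2 → C_1 sends each 2-simplex [p,q,r] to [q,r] − [p,r] + [p,q]. For instance
  ∂QSV = SV − QV + QS,
  ∂RSX = SX − RX + RS.
The resulting 27×18 matrix has rank 18, and its Smith normal form has invariant factors (1,1,1,1,1,1,1,1,1,1,1,1,1,1,1,1,1,2).

Computing H_k = (kernel of ∂_k) / (image of ∂_{k+1}):

  H_0: rank C_0 − rank ∂_1 = 9 − 8 = 1, and the invariant factors of ∂_1 are all 1, so H_0 = Z.
  H_1: rank ker ∂_1 − rank ∂_2 = (27 − 8) − 18 = 1, and ∂_2 has invariant factor 2 > 1, so H_1 = Z ⊕ Z/2.
  H_2: rank ker ∂_2 − rank ∂_3 = (18 − 18) − 0 = 0, and there is no ∂_3, so H_2 = 0.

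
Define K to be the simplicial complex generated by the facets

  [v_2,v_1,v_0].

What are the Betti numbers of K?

We work with the vertex ordering v_0 < v_1 < v_2. The simplices of K, each written with vertices in increasing order, are:

  0-simplices (3): [v_0], [v_1], [v_2]
  1-simplices (3): [v_0,v_1], [v_0,v_2], [v_1,v_2]
  2-simplices (1): [v_0,v_1,v_2]

giving chain groups C_0 ≅ Z^3, C_1 ≅ Z^3, C_2 ≅ Z^1.

The boundary map ∂_1: C_1 → C_0 maps an edge to its endpoints' difference, ∂[p,q] = q − p.
The 3×3 boundary matrix has rank 2 and Smith normal form diag(1,1).

∂_2: C_2 → C_1 acts by ∂[p,q,r] = [q,r] − [p,r] + [p,q]. For instance
  ∂[v_0,v_1,v_2] = [v_1,v_2] − [v_0,v_2] + [v_0,v_1].
As a 3×1 matrix over Z this has rank 1, with invariant factors (1).

Reading off H_k = ker ∂_k / im ∂_{k+1}:

  H_0: rank C_0 − rank ∂_1 = 3 − 2 = 1, and the invariant factors of ∂_1 are all 1, so H_0 = Z.
  H_1: rank ker ∂_1 − rank ∂_2 = (3 − 2) − 1 = 0, and the invariant factors of ∂_2 are all 1, so H_1 = 0.
  H_2: rank ker ∂_2 − rank ∂_3 = (1 − 1) − 0 = 0, and there is no ∂_3, so H_2 = 0.

(K is a triangulation of the 2-simplex.)

Hence the Betti numbers are b_0 = 1, b_1 = 0, b_2 = 0.

b_0 = 1, b_1 = 0, b_2 = 0.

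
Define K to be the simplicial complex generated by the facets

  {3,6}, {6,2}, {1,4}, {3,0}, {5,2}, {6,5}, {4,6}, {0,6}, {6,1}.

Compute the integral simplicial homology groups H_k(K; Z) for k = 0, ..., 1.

H_0 = Z,  H_1 = Z^3.

Take the total order 0 < 1 < 2 < 3 < 4 < 5 < 6 on the vertex set. Then K (dimension 1) consists of the simplices:

  0-simplices (7): [0], [1], [2], [3], [4], [5], [6]
  1-simplices (9): [0,3], [0,6], [1,4], [1,6], [2,5], [2,6], [3,6], [4,6], [5,6]

Hence C_0 ≅ Z^7, C_1 ≅ Z^9.

∂_1: C_1 → C_0 maps an edge to its endpoints' difference, ∂[p,q] = q − p.
The 7×9 boundary matrix has rank 6 and Smith normal form diag(1,1,1,1,1,1).

Computing H_k = (kernel of ∂_k) / (image of ∂_{k+1}):

  H_0: rank C_0 − rank ∂_1 = 7 − 6 = 1, and the invariant factors of ∂_1 are all 1, so H_0 ≅ Z.
  H_1: rank ker ∂_1 − rank ∂_2 = (9 − 6) − 0 = 3, and there is no ∂_2, so H_1 ≅ Z^3.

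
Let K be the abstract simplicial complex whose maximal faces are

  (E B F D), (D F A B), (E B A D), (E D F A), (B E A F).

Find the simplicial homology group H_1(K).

Order the vertices as A < B < D < E < F. Listing each simplex with vertices in this order, K has dimension 3 with simplices:

  0-simplices (5): A, B, D, E, F
  1-simplices (10): AB, AD, AE, AF, BD, BE, BF, DE, DF, EF
  2-simplices (10): ABD, ABE, ABF, ADE, ADF, AEF, BDE, BDF, BEF, DEF
  3-simplices (5): ABDE, ABDF, ABEF, ADEF, BDEF

giving chain groups C_0 ≅ Z^5, C_1 ≅ Z^10, C_2 ≅ Z^10, C_3 ≅ Z^5.

Boundary ∂_1: C_1 → C_0 sends each edge [p,q] (with p < q) to q − p. For instance
  ∂BF = F − B.
The 5×10 boundary matrix has rank 4 and Smith normal form diag(1,1,1,1).

∂_2: C_2 → C_1 maps a triangle to the signed sum of its edges. For instance
  ∂BDE = DE − BE + BD,
  ∂ADE = DE − AE + AD.
This gives a 10×10 integer matrix of rank 6; reducing to Smith normal form yields diagonal entries (1,1,1,1,1,1).

The boundary map ∂_3: C_3 → C_2 sends each 3-simplex σ to the alternating sum Σ_i (−1)^i (σ with its i-th vertex removed). For instance
  ∂ABDE = BDE − ADE + ABE − ABD,
  ∂BDEF = DEF − BEF + BDF − BDE.
As a 10×5 matrix over Z this has rank 4, with invariant factors (1,1,1,1).

Now H_k = ker ∂_k / im ∂_{k+1}, so:

  H_1: rank ker ∂_1 − rank ∂_2 = (10 − 4) − 6 = 0, and the invariant factors of ∂_2 are all 1, so H_1 = 0.

(K is a triangulation of the 3-sphere S^3.)

H_1 ≅ 0.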